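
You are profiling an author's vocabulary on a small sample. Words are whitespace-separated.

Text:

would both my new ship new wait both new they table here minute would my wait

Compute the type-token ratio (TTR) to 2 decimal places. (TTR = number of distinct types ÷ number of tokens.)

N = 16 tokens, V = 10 types.
TTR = V / N = 10 / 16 = 0.63

0.63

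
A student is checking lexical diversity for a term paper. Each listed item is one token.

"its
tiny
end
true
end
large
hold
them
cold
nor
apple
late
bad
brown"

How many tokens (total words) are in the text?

14

Tokens: its, tiny, end, true, end, large, hold, them, cold, nor, apple, late, bad, brown
N = 14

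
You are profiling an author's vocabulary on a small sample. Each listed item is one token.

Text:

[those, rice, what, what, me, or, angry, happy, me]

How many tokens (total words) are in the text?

9

Tokens: those, rice, what, what, me, or, angry, happy, me
N = 9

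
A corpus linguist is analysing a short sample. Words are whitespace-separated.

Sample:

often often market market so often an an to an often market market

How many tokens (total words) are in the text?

Tokens: often, often, market, market, so, often, an, an, to, an, often, market, market
N = 13

13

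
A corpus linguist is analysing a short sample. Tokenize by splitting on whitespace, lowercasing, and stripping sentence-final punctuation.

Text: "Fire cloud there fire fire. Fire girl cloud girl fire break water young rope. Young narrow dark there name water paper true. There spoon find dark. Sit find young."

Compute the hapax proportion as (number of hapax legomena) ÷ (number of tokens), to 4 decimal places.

0.2759

Frequencies: fire:5, there:3, young:3, cloud:2, girl:2, water:2, dark:2, find:2, break:1, rope:1, narrow:1, name:1, paper:1, true:1, spoon:1, sit:1
Hapax count = 8; token count = 29.
Ratio = 8 / 29 = 0.2759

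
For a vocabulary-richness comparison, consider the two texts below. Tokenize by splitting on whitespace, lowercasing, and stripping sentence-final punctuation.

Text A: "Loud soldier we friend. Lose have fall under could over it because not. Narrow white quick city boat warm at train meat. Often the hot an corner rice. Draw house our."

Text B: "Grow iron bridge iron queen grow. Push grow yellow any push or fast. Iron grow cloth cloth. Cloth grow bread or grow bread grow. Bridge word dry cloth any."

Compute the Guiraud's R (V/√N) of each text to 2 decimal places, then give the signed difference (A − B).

3.16

A: V=31, N=31, R=5.57
B: V=13, N=29, R=2.41
Difference = 5.57 − 2.41 = 3.16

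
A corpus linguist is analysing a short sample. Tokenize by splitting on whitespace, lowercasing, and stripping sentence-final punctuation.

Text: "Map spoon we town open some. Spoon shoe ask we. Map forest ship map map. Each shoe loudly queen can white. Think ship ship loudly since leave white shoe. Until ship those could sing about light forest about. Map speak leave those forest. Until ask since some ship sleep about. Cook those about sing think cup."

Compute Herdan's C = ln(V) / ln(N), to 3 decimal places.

N = 56, V = 28.
ln(V) = 3.332205, ln(N) = 4.025352
C = 3.332205 / 4.025352 = 0.828

0.828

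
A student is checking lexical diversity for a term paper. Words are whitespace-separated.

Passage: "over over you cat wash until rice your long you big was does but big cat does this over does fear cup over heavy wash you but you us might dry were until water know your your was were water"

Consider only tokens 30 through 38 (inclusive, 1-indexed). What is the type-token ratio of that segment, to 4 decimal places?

0.8889

Segment tokens 30–38: might, dry, were, until, water, know, your, your, was
Segment N = 9, segment V = 8.
TTR = 8 / 9 = 0.8889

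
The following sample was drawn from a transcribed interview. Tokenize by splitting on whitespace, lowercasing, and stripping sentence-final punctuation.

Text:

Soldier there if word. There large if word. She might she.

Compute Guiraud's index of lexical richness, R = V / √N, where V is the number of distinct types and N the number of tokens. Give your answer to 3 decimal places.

N = 11, V = 7.
√N = 3.316625
R = 7 / 3.316625 = 2.111

2.111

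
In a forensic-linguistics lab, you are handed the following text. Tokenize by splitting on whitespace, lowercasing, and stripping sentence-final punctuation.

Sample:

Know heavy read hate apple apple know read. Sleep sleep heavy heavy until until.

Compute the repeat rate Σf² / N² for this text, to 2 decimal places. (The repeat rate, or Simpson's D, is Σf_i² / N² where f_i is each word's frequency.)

0.15

Frequencies: heavy:3, know:2, read:2, apple:2, sleep:2, until:2, hate:1
Σf² = 30; N² = 196
Repeat rate = 30 / 196 = 0.15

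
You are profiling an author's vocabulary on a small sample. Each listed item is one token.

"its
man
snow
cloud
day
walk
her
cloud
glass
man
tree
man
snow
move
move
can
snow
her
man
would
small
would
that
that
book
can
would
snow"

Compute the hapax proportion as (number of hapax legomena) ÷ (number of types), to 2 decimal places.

0.47

Frequencies: man:4, snow:4, would:3, cloud:2, her:2, move:2, can:2, that:2, its:1, day:1, walk:1, glass:1, tree:1, small:1, book:1
Hapax count = 7; type count = 15.
Ratio = 7 / 15 = 0.47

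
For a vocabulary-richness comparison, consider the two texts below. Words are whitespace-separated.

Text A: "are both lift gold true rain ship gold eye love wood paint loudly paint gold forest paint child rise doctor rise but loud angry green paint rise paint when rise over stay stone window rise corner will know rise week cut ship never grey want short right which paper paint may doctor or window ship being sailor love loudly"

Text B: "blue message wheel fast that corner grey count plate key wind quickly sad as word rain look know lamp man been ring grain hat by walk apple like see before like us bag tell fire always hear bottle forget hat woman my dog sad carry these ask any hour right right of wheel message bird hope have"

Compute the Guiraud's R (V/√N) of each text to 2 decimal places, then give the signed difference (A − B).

A: V=41, N=59, R=5.34
B: V=51, N=57, R=6.76
Difference = 5.34 − 6.76 = -1.42

-1.42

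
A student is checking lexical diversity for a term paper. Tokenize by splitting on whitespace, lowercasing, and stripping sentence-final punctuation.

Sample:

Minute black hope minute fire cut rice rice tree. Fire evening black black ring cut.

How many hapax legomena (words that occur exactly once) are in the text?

4

Frequencies: black:3, minute:2, fire:2, cut:2, rice:2, hope:1, tree:1, evening:1, ring:1
Hapax (freq=1): evening, hope, ring, tree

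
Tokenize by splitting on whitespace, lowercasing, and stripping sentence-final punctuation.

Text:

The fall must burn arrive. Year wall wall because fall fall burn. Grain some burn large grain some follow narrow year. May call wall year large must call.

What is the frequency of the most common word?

3

Frequencies: fall:3, burn:3, year:3, wall:3, must:2, grain:2, some:2, large:2, call:2, the:1, arrive:1, because:1, follow:1, narrow:1, may:1
Most common: 'fall' with frequency 3.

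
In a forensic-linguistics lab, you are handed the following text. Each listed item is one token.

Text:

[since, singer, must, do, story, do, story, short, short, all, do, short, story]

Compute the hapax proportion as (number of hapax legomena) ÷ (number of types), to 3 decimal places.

Frequencies: do:3, story:3, short:3, since:1, singer:1, must:1, all:1
Hapax count = 4; type count = 7.
Ratio = 4 / 7 = 0.571

0.571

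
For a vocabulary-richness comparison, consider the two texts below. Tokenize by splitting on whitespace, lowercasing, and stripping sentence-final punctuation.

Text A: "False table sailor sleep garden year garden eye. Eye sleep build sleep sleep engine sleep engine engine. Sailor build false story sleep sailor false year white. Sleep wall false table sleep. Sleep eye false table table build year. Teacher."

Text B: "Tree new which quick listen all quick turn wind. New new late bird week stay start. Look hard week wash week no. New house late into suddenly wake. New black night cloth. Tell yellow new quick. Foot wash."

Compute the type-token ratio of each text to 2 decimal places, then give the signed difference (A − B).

-0.38

TTR(A) = 13/39 = 0.33
TTR(B) = 27/38 = 0.71
Difference = 0.33 − 0.71 = -0.38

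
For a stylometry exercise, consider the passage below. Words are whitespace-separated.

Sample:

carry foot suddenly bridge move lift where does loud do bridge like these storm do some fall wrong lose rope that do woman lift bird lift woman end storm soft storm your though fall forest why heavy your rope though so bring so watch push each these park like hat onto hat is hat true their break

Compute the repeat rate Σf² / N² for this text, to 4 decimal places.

0.0305

Frequencies: lift:3, do:3, storm:3, hat:3, bridge:2, like:2, these:2, fall:2, rope:2, woman:2, your:2, though:2, so:2, carry:1, foot:1, suddenly:1, move:1, where:1, does:1, loud:1, … (20 more, each freq 1)
Σf² = 99; N² = 3249
Repeat rate = 99 / 3249 = 0.0305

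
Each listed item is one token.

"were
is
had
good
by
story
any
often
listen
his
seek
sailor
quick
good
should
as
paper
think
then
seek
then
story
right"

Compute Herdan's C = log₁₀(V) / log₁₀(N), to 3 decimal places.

N = 23, V = 19.
log₁₀(V) = 1.278754, log₁₀(N) = 1.361728
C = 1.278754 / 1.361728 = 0.939

0.939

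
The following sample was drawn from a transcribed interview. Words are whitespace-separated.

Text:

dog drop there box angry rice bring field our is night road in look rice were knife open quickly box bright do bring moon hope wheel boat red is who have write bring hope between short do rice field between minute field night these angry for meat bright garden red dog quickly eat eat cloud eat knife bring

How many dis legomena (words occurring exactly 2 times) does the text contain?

Frequencies: bring:4, rice:3, field:3, eat:3, dog:2, box:2, angry:2, is:2, night:2, knife:2, quickly:2, bright:2, do:2, hope:2, red:2, between:2, drop:1, there:1, our:1, road:1, … (17 more, each freq 1)
Words with frequency 2: angry, between, box, bright, do, dog, hope, is, knife, night, quickly, red

12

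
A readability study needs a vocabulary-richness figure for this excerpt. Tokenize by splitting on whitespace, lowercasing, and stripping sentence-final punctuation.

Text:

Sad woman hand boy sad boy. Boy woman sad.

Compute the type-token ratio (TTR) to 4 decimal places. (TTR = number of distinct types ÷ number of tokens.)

N = 9 tokens, V = 4 types.
TTR = V / N = 4 / 9 = 0.4444

0.4444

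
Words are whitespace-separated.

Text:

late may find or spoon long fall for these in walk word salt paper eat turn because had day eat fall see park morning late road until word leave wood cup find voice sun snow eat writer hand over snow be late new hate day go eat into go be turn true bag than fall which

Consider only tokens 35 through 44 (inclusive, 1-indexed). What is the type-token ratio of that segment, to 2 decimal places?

Segment tokens 35–44: snow, eat, writer, hand, over, snow, be, late, new, hate
Segment N = 10, segment V = 9.
TTR = 9 / 10 = 0.90

0.90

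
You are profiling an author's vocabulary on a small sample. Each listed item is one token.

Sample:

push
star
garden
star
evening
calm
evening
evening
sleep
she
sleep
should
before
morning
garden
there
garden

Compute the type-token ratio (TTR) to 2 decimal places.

0.65

N = 17 tokens, V = 11 types.
TTR = V / N = 11 / 17 = 0.65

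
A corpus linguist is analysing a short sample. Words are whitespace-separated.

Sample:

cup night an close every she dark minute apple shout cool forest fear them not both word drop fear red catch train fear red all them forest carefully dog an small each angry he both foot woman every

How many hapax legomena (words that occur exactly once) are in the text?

Frequencies: fear:3, an:2, every:2, forest:2, them:2, both:2, red:2, cup:1, night:1, close:1, she:1, dark:1, minute:1, apple:1, shout:1, cool:1, not:1, word:1, drop:1, catch:1, … (10 more, each freq 1)
Hapax (freq=1): all, angry, apple, carefully, catch, close, cool, cup, dark, dog, drop, each, foot, he, minute, night, not, she, shout, small, train, woman, word

23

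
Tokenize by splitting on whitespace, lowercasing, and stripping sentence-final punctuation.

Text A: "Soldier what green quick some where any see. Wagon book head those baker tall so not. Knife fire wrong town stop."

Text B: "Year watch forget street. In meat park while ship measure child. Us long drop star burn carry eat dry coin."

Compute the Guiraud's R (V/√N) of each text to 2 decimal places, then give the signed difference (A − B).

A: V=21, N=21, R=4.58
B: V=20, N=20, R=4.47
Difference = 4.58 − 4.47 = 0.11

0.11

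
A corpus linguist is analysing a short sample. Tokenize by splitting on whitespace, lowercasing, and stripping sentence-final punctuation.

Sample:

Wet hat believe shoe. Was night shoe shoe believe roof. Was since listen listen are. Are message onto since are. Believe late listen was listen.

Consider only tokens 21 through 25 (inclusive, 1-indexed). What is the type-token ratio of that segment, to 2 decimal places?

Segment tokens 21–25: believe, late, listen, was, listen
Segment N = 5, segment V = 4.
TTR = 4 / 5 = 0.80

0.80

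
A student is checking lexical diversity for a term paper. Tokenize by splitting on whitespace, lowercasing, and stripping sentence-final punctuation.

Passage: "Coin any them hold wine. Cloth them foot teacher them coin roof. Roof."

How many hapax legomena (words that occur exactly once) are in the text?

Frequencies: them:3, coin:2, roof:2, any:1, hold:1, wine:1, cloth:1, foot:1, teacher:1
Hapax (freq=1): any, cloth, foot, hold, teacher, wine

6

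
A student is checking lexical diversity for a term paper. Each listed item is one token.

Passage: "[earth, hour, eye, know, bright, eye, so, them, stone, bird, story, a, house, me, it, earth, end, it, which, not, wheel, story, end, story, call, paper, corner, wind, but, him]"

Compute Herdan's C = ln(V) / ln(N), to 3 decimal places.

0.934

N = 30, V = 24.
ln(V) = 3.178054, ln(N) = 3.401197
C = 3.178054 / 3.401197 = 0.934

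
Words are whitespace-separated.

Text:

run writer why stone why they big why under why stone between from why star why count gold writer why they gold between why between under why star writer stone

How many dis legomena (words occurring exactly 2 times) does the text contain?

4

Frequencies: why:9, writer:3, stone:3, between:3, they:2, under:2, star:2, gold:2, run:1, big:1, from:1, count:1
Words with frequency 2: gold, star, they, under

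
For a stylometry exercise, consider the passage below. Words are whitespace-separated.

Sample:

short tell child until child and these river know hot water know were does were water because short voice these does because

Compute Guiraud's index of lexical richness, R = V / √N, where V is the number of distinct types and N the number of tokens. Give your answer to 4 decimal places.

N = 22, V = 14.
√N = 4.690416
R = 14 / 4.690416 = 2.9848

2.9848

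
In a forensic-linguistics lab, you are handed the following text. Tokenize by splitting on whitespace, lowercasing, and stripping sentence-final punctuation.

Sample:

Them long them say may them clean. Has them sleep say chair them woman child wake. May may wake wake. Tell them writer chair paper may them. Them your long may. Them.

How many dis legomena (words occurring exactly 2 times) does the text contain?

3

Frequencies: them:9, may:5, wake:3, long:2, say:2, chair:2, clean:1, has:1, sleep:1, woman:1, child:1, tell:1, writer:1, paper:1, your:1
Words with frequency 2: chair, long, say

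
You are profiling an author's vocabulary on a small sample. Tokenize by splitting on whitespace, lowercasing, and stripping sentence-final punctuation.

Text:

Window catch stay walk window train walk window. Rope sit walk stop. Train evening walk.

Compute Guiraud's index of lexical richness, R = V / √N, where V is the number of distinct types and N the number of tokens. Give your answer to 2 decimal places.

N = 15, V = 9.
√N = 3.872983
R = 9 / 3.872983 = 2.32

2.32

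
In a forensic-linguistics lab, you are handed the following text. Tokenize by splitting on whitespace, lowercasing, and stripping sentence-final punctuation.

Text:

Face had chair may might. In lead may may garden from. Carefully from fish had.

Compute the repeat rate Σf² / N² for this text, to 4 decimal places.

Frequencies: may:3, had:2, from:2, face:1, chair:1, might:1, in:1, lead:1, garden:1, carefully:1, fish:1
Σf² = 25; N² = 225
Repeat rate = 25 / 225 = 0.1111

0.1111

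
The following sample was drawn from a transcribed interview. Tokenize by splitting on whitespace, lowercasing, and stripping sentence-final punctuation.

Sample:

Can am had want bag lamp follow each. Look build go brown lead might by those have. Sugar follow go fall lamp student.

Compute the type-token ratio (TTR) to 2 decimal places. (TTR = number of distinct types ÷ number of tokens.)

0.87

N = 23 tokens, V = 20 types.
TTR = V / N = 20 / 23 = 0.87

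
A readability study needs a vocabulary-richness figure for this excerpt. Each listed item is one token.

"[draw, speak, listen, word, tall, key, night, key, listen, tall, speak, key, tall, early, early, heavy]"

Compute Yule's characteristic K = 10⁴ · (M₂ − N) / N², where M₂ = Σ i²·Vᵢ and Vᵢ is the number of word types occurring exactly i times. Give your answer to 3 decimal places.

703.125

Frequencies: tall:3, key:3, speak:2, listen:2, early:2, draw:1, word:1, night:1, heavy:1
N = 16. Frequency spectrum: V_1=4, V_2=3, V_3=2
M₂ = 1²·4 + 2²·3 + 3²·2 = 34
K = 10000 × (34 − 16) / 16² = 703.125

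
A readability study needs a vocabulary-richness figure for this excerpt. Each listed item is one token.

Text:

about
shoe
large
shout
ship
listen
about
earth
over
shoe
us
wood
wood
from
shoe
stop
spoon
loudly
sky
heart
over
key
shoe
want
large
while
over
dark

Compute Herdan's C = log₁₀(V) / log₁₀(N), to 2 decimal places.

N = 28, V = 20.
log₁₀(V) = 1.301030, log₁₀(N) = 1.447158
C = 1.301030 / 1.447158 = 0.90

0.90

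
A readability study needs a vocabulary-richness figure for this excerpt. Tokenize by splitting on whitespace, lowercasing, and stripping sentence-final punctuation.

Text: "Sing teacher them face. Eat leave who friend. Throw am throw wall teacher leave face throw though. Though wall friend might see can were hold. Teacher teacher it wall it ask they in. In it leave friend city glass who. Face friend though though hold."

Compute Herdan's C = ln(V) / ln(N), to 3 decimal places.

N = 45, V = 23.
ln(V) = 3.135494, ln(N) = 3.806662
C = 3.135494 / 3.806662 = 0.824

0.824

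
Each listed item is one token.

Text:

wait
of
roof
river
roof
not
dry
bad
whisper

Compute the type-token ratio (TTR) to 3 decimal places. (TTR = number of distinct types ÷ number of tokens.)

0.889

N = 9 tokens, V = 8 types.
TTR = V / N = 8 / 9 = 0.889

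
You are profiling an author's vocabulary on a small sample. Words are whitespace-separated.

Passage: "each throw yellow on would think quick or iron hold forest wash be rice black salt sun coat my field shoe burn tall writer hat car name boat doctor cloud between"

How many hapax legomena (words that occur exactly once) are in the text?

31

Frequencies: each:1, throw:1, yellow:1, on:1, would:1, think:1, quick:1, or:1, iron:1, hold:1, forest:1, wash:1, be:1, rice:1, black:1, salt:1, sun:1, coat:1, my:1, field:1, … (11 more, each freq 1)
Hapax (freq=1): be, between, black, boat, burn, car, cloud, coat, doctor, each, field, forest, hat, hold, iron, my, name, on, or, quick, rice, salt, shoe, sun, tall, think, throw, wash, would, writer, yellow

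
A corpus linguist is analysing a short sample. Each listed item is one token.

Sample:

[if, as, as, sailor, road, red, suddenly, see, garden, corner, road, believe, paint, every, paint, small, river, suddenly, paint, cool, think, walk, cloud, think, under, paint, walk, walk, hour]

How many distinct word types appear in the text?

20

Distinct types: {as, believe, cloud, cool, corner, every, garden, hour, if, paint, red, river, road, sailor, see, small, suddenly, think, under, walk}
V = 20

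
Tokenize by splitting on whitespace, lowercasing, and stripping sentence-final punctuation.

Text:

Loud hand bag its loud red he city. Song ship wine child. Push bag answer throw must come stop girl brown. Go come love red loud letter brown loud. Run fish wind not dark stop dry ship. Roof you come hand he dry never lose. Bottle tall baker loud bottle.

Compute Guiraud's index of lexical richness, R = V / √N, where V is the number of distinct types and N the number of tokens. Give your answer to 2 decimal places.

N = 50, V = 35.
√N = 7.071068
R = 35 / 7.071068 = 4.95

4.95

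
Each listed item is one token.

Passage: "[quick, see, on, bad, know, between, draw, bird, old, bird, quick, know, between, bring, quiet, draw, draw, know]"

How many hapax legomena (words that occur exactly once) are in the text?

6

Frequencies: know:3, draw:3, quick:2, between:2, bird:2, see:1, on:1, bad:1, old:1, bring:1, quiet:1
Hapax (freq=1): bad, bring, old, on, quiet, see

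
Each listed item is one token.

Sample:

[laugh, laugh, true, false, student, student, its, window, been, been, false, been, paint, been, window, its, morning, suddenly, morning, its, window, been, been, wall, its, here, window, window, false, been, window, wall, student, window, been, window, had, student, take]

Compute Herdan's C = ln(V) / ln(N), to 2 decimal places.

N = 39, V = 14.
ln(V) = 2.639057, ln(N) = 3.663562
C = 2.639057 / 3.663562 = 0.72

0.72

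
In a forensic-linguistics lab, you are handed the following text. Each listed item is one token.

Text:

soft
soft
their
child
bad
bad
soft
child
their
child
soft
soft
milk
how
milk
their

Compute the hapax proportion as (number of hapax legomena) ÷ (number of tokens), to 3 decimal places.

Frequencies: soft:5, their:3, child:3, bad:2, milk:2, how:1
Hapax count = 1; token count = 16.
Ratio = 1 / 16 = 0.063

0.063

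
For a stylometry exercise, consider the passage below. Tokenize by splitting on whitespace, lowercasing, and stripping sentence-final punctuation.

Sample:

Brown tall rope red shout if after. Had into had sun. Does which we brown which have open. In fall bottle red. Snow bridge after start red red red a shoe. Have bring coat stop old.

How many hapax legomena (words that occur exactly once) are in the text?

21

Frequencies: red:5, brown:2, after:2, had:2, which:2, have:2, tall:1, rope:1, shout:1, if:1, into:1, sun:1, does:1, we:1, open:1, in:1, fall:1, bottle:1, snow:1, bridge:1, … (7 more, each freq 1)
Hapax (freq=1): a, bottle, bridge, bring, coat, does, fall, if, in, into, old, open, rope, shoe, shout, snow, start, stop, sun, tall, we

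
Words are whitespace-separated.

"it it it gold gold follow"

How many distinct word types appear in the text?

3

Distinct types: {follow, gold, it}
V = 3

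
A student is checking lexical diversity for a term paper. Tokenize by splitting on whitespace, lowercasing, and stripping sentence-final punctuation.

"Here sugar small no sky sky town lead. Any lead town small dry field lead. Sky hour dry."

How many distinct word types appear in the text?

Distinct types: {any, dry, field, here, hour, lead, no, sky, small, sugar, town}
V = 11

11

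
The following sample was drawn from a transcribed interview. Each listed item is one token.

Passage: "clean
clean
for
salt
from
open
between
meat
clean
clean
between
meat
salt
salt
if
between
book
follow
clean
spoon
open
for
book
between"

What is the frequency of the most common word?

5

Frequencies: clean:5, between:4, salt:3, for:2, open:2, meat:2, book:2, from:1, if:1, follow:1, spoon:1
Most common: 'clean' with frequency 5.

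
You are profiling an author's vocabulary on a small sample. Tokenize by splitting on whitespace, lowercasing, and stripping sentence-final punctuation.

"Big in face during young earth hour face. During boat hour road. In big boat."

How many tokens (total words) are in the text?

Tokens: big, in, face, during, young, earth, hour, face, during, boat, hour, road, in, big, boat
N = 15

15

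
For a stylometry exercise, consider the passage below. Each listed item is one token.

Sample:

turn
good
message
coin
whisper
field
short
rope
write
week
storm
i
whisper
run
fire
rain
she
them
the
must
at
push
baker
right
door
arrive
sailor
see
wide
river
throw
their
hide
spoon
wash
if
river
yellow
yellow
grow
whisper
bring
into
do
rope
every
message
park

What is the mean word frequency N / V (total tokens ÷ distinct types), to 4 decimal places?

N = 48 tokens, V = 42 types.
Mean frequency = N / V = 48 / 42 = 1.1429

1.1429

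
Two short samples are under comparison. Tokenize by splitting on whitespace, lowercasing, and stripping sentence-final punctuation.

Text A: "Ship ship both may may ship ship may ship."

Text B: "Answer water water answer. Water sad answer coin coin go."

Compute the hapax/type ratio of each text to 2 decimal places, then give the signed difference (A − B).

A: hapax=1, V=3, ratio=0.33
B: hapax=2, V=5, ratio=0.40
Difference = 0.33 − 0.40 = -0.07

-0.07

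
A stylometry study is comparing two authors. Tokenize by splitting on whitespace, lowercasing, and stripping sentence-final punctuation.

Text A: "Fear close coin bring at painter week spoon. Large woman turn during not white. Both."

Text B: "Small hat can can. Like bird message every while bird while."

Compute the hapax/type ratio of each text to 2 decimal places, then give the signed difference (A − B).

0.37

A: hapax=15, V=15, ratio=1.00
B: hapax=5, V=8, ratio=0.63
Difference = 1.00 − 0.63 = 0.37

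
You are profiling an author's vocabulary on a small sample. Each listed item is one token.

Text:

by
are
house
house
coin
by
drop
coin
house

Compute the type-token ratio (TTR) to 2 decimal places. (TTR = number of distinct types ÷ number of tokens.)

0.56

N = 9 tokens, V = 5 types.
TTR = V / N = 5 / 9 = 0.56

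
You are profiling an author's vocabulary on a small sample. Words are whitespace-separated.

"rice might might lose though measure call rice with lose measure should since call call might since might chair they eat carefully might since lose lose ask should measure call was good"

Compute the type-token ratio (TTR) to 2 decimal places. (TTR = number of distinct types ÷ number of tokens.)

N = 32 tokens, V = 16 types.
TTR = V / N = 16 / 32 = 0.50

0.50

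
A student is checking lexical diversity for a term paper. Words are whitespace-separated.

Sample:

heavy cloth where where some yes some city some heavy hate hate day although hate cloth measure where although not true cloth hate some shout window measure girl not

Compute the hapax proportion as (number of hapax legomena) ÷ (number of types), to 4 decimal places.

Frequencies: some:4, hate:4, cloth:3, where:3, heavy:2, although:2, measure:2, not:2, yes:1, city:1, day:1, true:1, shout:1, window:1, girl:1
Hapax count = 7; type count = 15.
Ratio = 7 / 15 = 0.4667

0.4667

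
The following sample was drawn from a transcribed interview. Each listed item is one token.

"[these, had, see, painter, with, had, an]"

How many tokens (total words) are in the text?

7

Tokens: these, had, see, painter, with, had, an
N = 7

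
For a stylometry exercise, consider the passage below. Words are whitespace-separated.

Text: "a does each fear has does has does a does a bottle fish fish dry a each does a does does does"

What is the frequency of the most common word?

8

Frequencies: does:8, a:5, each:2, has:2, fish:2, fear:1, bottle:1, dry:1
Most common: 'does' with frequency 8.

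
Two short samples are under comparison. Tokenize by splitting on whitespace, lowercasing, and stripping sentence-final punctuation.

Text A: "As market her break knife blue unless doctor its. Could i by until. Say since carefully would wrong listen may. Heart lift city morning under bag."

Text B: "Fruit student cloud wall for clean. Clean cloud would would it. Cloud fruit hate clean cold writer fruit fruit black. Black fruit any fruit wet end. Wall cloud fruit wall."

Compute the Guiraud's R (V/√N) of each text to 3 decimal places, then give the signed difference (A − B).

A: V=26, N=26, R=5.099
B: V=15, N=30, R=2.739
Difference = 5.099 − 2.739 = 2.360

2.360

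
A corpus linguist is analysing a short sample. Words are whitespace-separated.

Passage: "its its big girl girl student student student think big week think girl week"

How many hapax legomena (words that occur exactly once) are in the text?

Frequencies: girl:3, student:3, its:2, big:2, think:2, week:2
Hapax (freq=1): (none)

0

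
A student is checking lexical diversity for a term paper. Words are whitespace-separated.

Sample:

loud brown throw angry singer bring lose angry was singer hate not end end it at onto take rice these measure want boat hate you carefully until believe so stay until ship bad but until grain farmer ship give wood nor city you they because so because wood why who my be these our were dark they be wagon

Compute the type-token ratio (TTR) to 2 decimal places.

N = 59 tokens, V = 45 types.
TTR = V / N = 45 / 59 = 0.76

0.76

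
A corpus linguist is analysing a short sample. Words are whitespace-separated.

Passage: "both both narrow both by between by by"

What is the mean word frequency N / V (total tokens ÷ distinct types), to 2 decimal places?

N = 8 tokens, V = 4 types.
Mean frequency = N / V = 8 / 4 = 2.00

2.00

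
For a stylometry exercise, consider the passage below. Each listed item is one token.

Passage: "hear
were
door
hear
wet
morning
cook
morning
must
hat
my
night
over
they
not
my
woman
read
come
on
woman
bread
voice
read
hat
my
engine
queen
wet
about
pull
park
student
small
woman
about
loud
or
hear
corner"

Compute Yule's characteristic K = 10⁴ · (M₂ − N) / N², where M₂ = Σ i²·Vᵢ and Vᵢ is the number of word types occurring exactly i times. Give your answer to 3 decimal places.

Frequencies: hear:3, my:3, woman:3, wet:2, morning:2, hat:2, read:2, about:2, were:1, door:1, cook:1, must:1, night:1, over:1, they:1, not:1, come:1, on:1, bread:1, voice:1, … (9 more, each freq 1)
N = 40. Frequency spectrum: V_1=21, V_2=5, V_3=3
M₂ = 1²·21 + 2²·5 + 3²·3 = 68
K = 10000 × (68 − 40) / 40² = 175.000

175.000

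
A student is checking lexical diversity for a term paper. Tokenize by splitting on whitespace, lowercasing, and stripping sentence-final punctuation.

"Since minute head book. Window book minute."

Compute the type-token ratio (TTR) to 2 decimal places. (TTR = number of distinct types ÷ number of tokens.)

N = 7 tokens, V = 5 types.
TTR = V / N = 5 / 7 = 0.71

0.71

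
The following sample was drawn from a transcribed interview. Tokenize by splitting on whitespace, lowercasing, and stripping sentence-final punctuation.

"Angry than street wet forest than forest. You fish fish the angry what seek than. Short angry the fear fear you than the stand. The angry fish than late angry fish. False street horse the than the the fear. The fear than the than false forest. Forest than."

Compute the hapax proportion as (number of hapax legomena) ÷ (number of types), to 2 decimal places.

0.44

Frequencies: than:9, the:9, angry:5, forest:4, fish:4, fear:4, street:2, you:2, false:2, wet:1, what:1, seek:1, short:1, stand:1, late:1, horse:1
Hapax count = 7; type count = 16.
Ratio = 7 / 16 = 0.44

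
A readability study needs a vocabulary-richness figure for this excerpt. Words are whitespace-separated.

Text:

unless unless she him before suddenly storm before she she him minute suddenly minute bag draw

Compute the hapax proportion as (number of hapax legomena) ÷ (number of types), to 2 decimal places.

0.33

Frequencies: she:3, unless:2, him:2, before:2, suddenly:2, minute:2, storm:1, bag:1, draw:1
Hapax count = 3; type count = 9.
Ratio = 3 / 9 = 0.33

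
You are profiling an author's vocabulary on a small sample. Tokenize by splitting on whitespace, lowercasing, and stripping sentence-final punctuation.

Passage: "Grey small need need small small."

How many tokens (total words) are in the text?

6

Tokens: grey, small, need, need, small, small
N = 6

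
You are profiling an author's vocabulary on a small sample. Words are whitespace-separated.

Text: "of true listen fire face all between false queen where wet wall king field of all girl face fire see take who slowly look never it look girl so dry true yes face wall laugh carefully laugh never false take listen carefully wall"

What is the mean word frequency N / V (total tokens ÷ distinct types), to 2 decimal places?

1.59

N = 43 tokens, V = 27 types.
Mean frequency = N / V = 43 / 27 = 1.59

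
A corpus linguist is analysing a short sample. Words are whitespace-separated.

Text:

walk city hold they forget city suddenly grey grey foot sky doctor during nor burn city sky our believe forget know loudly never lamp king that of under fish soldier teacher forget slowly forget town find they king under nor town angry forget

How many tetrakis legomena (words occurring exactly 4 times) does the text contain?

Frequencies: forget:5, city:3, they:2, grey:2, sky:2, nor:2, king:2, under:2, town:2, walk:1, hold:1, suddenly:1, foot:1, doctor:1, during:1, burn:1, our:1, believe:1, know:1, loudly:1, … (10 more, each freq 1)
Words with frequency 4: (none)

0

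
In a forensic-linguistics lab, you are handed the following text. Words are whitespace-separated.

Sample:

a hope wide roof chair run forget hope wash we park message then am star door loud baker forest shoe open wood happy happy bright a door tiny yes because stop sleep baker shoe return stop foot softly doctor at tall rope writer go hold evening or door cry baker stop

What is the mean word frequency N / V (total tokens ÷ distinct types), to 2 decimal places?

1.24

N = 51 tokens, V = 41 types.
Mean frequency = N / V = 51 / 41 = 1.24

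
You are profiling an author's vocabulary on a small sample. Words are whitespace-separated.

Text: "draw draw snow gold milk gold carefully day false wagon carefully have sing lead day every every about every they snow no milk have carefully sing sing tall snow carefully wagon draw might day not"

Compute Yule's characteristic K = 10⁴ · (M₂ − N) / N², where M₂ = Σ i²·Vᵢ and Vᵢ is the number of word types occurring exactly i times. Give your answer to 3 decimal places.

Frequencies: carefully:4, draw:3, snow:3, day:3, sing:3, every:3, gold:2, milk:2, wagon:2, have:2, false:1, lead:1, about:1, they:1, no:1, tall:1, might:1, not:1
N = 35. Frequency spectrum: V_1=8, V_2=4, V_3=5, V_4=1
M₂ = 1²·8 + 2²·4 + 3²·5 + 4²·1 = 85
K = 10000 × (85 − 35) / 35² = 408.163

408.163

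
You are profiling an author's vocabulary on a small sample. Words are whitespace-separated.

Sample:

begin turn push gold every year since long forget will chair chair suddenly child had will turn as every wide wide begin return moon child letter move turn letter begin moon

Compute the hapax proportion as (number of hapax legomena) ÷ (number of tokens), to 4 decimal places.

Frequencies: begin:3, turn:3, every:2, will:2, chair:2, child:2, wide:2, moon:2, letter:2, push:1, gold:1, year:1, since:1, long:1, forget:1, suddenly:1, had:1, as:1, return:1, move:1
Hapax count = 11; token count = 31.
Ratio = 11 / 31 = 0.3548

0.3548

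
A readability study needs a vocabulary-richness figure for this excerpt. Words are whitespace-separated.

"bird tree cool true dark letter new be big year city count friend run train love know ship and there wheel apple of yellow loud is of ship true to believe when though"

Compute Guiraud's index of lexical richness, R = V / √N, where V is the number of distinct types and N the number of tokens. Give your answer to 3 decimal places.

5.222

N = 33, V = 30.
√N = 5.744563
R = 30 / 5.744563 = 5.222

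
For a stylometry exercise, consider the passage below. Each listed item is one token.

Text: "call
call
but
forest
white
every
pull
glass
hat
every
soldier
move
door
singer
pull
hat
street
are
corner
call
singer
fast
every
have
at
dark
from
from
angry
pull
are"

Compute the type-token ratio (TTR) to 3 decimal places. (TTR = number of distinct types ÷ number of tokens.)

0.677

N = 31 tokens, V = 21 types.
TTR = V / N = 21 / 31 = 0.677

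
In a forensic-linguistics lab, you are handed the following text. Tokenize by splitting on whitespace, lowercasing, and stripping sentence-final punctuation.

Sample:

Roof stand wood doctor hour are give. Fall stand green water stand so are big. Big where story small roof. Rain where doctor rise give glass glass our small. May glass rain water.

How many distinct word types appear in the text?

Distinct types: {are, big, doctor, fall, give, glass, green, hour, may, our, rain, rise, roof, small, so, stand, story, water, where, wood}
V = 20

20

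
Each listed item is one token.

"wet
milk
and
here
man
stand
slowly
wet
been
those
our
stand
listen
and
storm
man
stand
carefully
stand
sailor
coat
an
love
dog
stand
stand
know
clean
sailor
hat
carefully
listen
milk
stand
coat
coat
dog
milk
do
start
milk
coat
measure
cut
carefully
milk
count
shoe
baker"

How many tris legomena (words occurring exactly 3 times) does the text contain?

1

Frequencies: stand:7, milk:5, coat:4, carefully:3, wet:2, and:2, man:2, listen:2, sailor:2, dog:2, here:1, slowly:1, been:1, those:1, our:1, storm:1, an:1, love:1, know:1, clean:1, … (8 more, each freq 1)
Words with frequency 3: carefully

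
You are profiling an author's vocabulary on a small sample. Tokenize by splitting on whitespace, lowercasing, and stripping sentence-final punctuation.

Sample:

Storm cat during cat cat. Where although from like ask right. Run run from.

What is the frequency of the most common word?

Frequencies: cat:3, from:2, run:2, storm:1, during:1, where:1, although:1, like:1, ask:1, right:1
Most common: 'cat' with frequency 3.

3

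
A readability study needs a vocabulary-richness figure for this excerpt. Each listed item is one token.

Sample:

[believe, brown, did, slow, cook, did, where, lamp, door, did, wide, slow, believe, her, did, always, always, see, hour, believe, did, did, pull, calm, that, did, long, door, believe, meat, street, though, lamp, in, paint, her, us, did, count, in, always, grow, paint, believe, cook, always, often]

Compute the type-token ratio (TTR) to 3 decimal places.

N = 47 tokens, V = 26 types.
TTR = V / N = 26 / 47 = 0.553

0.553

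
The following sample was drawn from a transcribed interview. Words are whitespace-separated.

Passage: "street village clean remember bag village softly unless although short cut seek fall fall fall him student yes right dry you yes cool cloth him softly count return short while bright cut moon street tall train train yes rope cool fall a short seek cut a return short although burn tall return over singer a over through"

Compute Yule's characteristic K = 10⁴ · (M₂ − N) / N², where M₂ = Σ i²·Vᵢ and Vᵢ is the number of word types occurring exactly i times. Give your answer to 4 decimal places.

209.2952

Frequencies: short:4, fall:4, cut:3, yes:3, return:3, a:3, street:2, village:2, softly:2, although:2, seek:2, him:2, cool:2, tall:2, train:2, over:2, clean:1, remember:1, bag:1, unless:1, … (13 more, each freq 1)
N = 57. Frequency spectrum: V_1=17, V_2=10, V_3=4, V_4=2
M₂ = 1²·17 + 2²·10 + 3²·4 + 4²·2 = 125
K = 10000 × (125 − 57) / 57² = 209.2952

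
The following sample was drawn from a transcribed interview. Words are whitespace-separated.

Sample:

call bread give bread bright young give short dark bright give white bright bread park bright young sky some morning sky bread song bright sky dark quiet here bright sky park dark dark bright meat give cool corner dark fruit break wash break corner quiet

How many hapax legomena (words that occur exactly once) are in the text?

11

Frequencies: bright:7, dark:5, bread:4, give:4, sky:4, young:2, park:2, quiet:2, corner:2, break:2, call:1, short:1, white:1, some:1, morning:1, song:1, here:1, meat:1, cool:1, fruit:1, … (1 more, each freq 1)
Hapax (freq=1): call, cool, fruit, here, meat, morning, short, some, song, wash, white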